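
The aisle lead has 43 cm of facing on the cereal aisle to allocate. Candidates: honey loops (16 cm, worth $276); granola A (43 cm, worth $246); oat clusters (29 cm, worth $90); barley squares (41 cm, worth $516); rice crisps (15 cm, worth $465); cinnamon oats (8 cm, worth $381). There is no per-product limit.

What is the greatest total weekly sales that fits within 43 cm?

By weekly sales per cm: cinnamon oats 47.62, rice crisps 31.00, honey loops 17.25 lead.
Taking 5×cinnamon oats: 40 cm used, 1905 in weekly sales.
Every other selection either busts 43 cm or fails to beat 1905.

1905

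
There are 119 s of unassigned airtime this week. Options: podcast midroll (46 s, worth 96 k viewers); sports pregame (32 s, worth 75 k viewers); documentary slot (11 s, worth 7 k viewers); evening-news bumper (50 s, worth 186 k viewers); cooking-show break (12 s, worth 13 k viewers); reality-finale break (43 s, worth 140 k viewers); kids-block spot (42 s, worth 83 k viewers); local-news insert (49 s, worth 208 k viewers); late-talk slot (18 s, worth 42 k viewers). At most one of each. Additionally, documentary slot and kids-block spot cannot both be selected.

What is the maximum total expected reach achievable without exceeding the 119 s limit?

436

Evening-news bumper + local-news insert + late-talk slot uses 117 of the 119 s and totals 436.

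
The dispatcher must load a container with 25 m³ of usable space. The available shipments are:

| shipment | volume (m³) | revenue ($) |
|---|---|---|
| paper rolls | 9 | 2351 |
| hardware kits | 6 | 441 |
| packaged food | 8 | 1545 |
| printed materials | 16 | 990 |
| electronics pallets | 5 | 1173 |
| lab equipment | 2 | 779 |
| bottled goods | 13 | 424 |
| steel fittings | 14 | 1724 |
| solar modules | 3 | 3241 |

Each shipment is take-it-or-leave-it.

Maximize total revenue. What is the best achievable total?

A density-first pass picks paper rolls + hardware kits + electronics pallets + lab equipment + solar modules — 7985 at 25 m³.
The 8 m³ tied up in hardware kits and lab equipment is better spent on packaged food — total rises to 8310 (25 m³).
Nothing else within 25 m³ beats 8310.

8310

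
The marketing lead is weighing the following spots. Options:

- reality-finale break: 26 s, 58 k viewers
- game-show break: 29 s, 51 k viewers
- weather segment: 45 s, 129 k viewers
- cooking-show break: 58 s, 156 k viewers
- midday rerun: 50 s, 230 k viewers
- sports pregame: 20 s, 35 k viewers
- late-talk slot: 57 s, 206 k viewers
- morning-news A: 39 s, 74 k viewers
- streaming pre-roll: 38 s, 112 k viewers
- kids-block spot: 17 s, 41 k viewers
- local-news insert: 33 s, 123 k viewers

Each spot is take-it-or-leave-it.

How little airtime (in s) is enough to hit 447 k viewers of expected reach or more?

Need the lightest bundle worth ≥ 447.
Taking midday rerun + streaming pre-roll + local-news insert gives 465 (≥ 447) for 121 s.
Any bundle with less than 121 s falls short of 447.

121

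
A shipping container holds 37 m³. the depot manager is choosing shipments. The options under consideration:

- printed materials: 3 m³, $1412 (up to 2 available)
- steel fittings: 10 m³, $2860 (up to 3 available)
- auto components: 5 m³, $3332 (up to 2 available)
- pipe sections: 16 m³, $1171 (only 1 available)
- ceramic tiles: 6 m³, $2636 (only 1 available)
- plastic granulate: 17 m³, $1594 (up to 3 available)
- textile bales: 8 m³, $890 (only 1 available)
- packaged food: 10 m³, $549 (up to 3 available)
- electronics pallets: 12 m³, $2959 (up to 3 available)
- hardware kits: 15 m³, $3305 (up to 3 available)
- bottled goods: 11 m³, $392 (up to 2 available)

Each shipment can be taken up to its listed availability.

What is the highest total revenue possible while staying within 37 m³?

15429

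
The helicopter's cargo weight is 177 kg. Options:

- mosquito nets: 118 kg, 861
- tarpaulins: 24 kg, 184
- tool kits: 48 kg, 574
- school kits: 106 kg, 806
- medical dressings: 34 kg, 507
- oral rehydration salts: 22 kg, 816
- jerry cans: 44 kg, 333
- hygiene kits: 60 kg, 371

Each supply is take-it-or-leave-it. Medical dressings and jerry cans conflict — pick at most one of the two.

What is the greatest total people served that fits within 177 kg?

2268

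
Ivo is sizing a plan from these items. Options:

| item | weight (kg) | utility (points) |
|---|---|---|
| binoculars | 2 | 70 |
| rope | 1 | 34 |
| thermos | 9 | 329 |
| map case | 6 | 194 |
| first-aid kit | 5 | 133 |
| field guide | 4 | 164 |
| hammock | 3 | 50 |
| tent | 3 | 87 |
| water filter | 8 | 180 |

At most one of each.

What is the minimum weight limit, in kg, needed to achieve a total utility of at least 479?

13

Minimise kg subject to total utility ≥ 479.
thermos + field guide reaches 493 using 13 kg.
Below 13 kg the best achievable stays under 479.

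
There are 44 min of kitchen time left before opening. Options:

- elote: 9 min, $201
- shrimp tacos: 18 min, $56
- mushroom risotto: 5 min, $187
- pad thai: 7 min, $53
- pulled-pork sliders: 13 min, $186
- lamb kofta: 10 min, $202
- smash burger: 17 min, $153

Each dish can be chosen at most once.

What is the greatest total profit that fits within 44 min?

829

Density check — mushroom risotto 37.40, elote 22.33, lamb kofta 20.20, pulled-pork sliders 14.31 are the best per min.
The ratio ordering already packs tightly: elote + mushroom risotto + pad thai + pulled-pork sliders + lamb kofta, 44 min, 829.
That's the maximum — no swap from here does better than 829.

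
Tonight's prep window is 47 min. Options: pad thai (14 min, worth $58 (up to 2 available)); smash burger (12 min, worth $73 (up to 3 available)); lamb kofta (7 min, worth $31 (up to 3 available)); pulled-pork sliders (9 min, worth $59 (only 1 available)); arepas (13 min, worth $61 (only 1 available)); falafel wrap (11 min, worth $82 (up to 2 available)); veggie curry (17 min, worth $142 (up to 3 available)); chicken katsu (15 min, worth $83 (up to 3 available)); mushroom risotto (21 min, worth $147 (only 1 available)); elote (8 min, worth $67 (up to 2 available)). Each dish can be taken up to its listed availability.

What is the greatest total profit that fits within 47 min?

By profit per min: elote 8.38, veggie curry 8.35, falafel wrap 7.45 lead.
A density-first pass picks falafel wrap + veggie curry + 2×elote — 358 at 44 min.
The 8 min tied up in elote is better spent on falafel wrap — total rises to 373 (47 min).

373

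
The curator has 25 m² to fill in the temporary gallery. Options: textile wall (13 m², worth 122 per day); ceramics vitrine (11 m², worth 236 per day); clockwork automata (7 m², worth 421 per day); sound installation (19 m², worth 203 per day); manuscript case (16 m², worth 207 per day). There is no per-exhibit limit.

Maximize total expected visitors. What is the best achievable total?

Best packing: 3×clockwork automata — 21 m², 1263 total.

1263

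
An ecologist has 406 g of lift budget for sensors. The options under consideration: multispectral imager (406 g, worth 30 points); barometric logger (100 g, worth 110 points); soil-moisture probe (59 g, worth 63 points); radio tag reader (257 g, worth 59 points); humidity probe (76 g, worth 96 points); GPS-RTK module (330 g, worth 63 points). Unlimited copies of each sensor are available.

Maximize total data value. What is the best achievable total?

494

Ranking by ratio (data value/g): humidity probe 1.26, barometric logger 1.10, soil-moisture probe 1.07, radio tag reader 0.23.
The ratio heuristic lands on 5×humidity probe (480) but leaves 26 g idle.
Replace humidity probe with barometric logger: the trade gains 14 net, giving 494 at 404 g.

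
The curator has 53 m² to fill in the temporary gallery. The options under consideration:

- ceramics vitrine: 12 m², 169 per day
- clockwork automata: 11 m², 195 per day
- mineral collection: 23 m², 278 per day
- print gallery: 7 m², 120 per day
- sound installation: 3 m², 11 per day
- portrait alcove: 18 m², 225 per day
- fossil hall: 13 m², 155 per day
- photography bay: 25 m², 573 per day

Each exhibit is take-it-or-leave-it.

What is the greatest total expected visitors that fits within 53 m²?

Density check — photography bay 22.92, clockwork automata 17.73, print gallery 17.14, ceramics vitrine 14.08 are the best per m².
Taking the top-ratio exhibits first gives clockwork automata + print gallery + sound installation + photography bay for 899 (46 m²).
Replace print gallery with ceramics vitrine: the trade gains 49 net, giving 948 at 51 m².
Next best is ceramics vitrine + clockwork automata + photography bay at 937 (48 m²) — short by 11.

948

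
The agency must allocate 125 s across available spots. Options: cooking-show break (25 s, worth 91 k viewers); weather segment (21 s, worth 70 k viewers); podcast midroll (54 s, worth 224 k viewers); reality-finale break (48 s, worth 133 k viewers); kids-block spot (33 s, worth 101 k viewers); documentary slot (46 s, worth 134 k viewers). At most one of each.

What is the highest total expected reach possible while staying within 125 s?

449

Greedy by ratio would take cooking-show break + weather segment + podcast midroll: 100 s used, total 385.
Dropping weather segment frees 21 s; slotting in documentary slot (46 s) lifts the total to 449 at 125 s.
No other feasible combination exceeds 449.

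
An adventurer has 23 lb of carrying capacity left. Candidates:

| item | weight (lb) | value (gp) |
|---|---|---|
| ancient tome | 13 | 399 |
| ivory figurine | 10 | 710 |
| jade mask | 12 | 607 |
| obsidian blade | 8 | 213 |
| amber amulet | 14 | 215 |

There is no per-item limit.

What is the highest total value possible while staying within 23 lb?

Ranking by ratio (value/lb): ivory figurine 71.00, jade mask 50.58, ancient tome 30.69.
The ratio ordering already packs tightly: 2×ivory figurine, 20 lb, 1420.
Nothing else within 23 lb beats 1420.

1420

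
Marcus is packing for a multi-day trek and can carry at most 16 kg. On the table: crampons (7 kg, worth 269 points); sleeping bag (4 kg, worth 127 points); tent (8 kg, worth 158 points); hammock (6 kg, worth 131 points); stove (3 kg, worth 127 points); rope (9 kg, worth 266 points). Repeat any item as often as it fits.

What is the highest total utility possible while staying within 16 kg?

650

Ranking by ratio (utility/kg): stove 42.33, crampons 38.43, sleeping bag 31.75.
A density-first pass picks 5×stove — 635 at 15 kg.
The 6 kg tied up in 2×stove is better spent on crampons — total rises to 650 (16 kg).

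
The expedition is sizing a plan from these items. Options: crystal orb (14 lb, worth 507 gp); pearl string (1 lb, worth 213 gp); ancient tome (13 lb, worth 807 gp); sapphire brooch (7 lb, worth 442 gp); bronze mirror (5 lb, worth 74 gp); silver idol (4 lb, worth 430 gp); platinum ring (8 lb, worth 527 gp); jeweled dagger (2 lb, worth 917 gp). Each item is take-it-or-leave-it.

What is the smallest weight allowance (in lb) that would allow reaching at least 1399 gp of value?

7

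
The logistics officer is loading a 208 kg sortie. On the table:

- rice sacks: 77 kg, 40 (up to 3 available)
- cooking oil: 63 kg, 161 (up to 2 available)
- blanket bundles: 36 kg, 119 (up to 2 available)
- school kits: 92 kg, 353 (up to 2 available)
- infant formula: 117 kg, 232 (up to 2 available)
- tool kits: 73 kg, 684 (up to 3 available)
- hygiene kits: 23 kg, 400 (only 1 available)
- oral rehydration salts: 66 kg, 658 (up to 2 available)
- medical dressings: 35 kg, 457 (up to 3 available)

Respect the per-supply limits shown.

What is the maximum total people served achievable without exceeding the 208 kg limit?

Greedy by ratio would take hygiene kits + oral rehydration salts + 3×medical dressings: 194 kg used, total 2429.
Replace oral rehydration salts with tool kits: the trade gains 26 net, giving 2455 at 201 kg.

2455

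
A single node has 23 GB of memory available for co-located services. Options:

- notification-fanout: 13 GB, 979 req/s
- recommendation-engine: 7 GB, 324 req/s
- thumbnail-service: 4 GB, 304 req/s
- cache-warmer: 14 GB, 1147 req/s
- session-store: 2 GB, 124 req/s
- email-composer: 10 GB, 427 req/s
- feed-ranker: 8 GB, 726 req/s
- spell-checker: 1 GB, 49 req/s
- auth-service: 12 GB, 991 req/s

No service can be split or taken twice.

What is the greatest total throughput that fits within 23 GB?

1922

Ranking by ratio (throughput/GB): feed-ranker 90.75, auth-service 82.58, cache-warmer 81.93, thumbnail-service 76.00.
Greedy by ratio would take session-store + feed-ranker + spell-checker + auth-service: 23 GB used, total 1890.
Dropping session-store and auth-service frees 14 GB; slotting in cache-warmer (14 GB) lifts the total to 1922 at 23 GB.
No other feasible combination exceeds 1922.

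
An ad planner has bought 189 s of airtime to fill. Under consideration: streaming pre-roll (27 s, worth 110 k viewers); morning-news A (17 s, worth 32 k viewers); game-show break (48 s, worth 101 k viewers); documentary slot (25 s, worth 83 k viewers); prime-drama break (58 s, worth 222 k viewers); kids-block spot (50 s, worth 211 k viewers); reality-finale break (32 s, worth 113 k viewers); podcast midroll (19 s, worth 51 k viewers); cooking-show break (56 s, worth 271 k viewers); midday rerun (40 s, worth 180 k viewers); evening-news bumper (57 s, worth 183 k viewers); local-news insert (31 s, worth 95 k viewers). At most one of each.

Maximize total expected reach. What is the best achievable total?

787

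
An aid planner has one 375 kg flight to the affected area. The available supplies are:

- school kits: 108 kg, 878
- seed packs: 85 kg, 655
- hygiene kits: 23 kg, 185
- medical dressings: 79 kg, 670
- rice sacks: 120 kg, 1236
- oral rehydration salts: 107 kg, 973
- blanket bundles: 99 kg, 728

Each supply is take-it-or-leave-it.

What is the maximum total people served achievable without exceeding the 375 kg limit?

3272

The ratio heuristic lands on hygiene kits + medical dressings + rice sacks + oral rehydration salts (3064) but leaves 46 kg idle.
Replace medical dressings with school kits: the trade gains 208 net, giving 3272 at 358 kg.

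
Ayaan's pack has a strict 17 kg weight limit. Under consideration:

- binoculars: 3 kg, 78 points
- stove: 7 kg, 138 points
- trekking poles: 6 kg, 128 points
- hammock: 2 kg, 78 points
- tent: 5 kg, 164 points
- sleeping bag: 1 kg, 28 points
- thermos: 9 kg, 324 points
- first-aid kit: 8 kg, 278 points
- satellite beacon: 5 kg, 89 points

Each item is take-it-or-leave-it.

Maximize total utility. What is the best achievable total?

602

Greedy by ratio would take hammock + tent + sleeping bag + thermos: 17 kg used, total 594.
Replace hammock and tent and sleeping bag with first-aid kit: the trade gains 8 net, giving 602 at 17 kg.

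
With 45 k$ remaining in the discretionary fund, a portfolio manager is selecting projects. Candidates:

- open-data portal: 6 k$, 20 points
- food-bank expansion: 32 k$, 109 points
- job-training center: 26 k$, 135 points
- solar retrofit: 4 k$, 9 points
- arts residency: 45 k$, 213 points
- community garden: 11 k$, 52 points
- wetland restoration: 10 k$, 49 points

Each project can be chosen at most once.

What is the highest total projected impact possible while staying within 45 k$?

213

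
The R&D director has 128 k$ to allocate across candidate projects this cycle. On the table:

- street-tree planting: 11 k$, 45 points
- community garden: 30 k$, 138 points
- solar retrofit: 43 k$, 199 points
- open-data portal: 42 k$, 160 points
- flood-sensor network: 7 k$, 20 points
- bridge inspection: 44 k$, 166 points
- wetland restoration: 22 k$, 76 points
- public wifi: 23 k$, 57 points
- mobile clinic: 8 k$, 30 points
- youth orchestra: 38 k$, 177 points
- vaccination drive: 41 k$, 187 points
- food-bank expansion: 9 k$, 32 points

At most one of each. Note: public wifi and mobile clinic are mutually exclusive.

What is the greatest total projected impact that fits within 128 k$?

Taking the top-ratio projects first gives street-tree planting + community garden + solar retrofit + youth orchestra for 559 (122 k$).
The 43 k$ tied up in solar retrofit is better spent on mobile clinic + vaccination drive — total rises to 577 (128 k$).
Nothing else feasible within 128 k$ beats 577.

577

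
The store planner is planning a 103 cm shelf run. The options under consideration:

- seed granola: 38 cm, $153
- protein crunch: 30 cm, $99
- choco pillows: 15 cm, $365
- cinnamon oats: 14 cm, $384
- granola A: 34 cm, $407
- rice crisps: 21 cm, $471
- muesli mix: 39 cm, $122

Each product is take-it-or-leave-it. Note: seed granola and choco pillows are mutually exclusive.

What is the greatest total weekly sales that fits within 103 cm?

1627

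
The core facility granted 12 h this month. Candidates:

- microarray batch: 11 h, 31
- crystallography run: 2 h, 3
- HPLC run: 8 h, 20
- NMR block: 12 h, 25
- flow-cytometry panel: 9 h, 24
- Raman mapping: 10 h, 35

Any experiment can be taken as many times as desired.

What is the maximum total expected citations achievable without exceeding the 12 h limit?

38

The ratio ordering already packs tightly: crystallography run + Raman mapping, 12 h, 38.
That's the maximum — no swap from here does better than 38.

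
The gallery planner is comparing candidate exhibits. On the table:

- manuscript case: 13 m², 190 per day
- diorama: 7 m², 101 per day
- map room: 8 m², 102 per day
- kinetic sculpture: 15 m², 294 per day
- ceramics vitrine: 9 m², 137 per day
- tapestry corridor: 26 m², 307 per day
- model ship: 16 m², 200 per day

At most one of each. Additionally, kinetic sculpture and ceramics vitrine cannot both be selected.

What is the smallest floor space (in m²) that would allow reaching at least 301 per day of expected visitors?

22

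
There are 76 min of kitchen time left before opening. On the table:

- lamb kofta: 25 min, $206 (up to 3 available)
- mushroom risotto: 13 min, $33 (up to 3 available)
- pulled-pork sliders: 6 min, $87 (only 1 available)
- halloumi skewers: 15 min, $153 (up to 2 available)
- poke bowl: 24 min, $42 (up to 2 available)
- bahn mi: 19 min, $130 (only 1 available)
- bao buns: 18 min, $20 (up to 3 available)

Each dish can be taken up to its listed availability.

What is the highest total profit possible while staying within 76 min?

Greedy by ratio would take lamb kofta + mushroom risotto + pulled-pork sliders + 2×halloumi skewers: 74 min used, total 632.
Dropping mushroom risotto and halloumi skewers frees 28 min; slotting in lamb kofta (25 min) lifts the total to 652 at 71 min.
That's the maximum — no swap from here does better than 652.

652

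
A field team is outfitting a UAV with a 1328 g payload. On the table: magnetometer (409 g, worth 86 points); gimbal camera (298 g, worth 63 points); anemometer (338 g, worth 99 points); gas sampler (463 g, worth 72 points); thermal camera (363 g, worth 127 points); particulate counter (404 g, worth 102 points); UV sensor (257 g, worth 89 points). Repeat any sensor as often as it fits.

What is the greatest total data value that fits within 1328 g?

By data value per g: thermal camera 0.35, UV sensor 0.35, anemometer 0.29, particulate counter 0.25 lead.
Taking the top-ratio sensors first gives 3×thermal camera for 381 (1089 g).
Replace 3×thermal camera with 5×UV sensor: the trade gains 64 net, giving 445 at 1285 g.

445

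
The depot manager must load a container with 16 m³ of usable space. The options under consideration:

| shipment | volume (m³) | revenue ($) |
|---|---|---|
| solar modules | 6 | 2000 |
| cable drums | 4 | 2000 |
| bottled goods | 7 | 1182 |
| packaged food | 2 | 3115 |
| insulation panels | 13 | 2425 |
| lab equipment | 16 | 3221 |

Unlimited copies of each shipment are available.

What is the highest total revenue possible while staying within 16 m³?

8×packaged food uses 16 of the 16 m³ and totals 24920.

24920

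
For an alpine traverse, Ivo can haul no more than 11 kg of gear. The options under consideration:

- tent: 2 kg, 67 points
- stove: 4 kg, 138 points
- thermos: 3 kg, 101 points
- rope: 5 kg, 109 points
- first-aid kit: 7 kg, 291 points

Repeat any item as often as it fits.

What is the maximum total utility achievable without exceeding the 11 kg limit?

The ratio ordering already packs tightly: stove + first-aid kit, 11 kg, 429.

429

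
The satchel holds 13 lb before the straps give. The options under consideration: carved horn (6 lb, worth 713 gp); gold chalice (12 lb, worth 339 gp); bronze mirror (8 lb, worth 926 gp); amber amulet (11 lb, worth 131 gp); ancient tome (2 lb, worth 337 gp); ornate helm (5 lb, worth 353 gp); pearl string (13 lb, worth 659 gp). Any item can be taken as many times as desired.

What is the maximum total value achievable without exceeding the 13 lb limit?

2022

Best packing: 6×ancient tome — 12 lb, 2022 total.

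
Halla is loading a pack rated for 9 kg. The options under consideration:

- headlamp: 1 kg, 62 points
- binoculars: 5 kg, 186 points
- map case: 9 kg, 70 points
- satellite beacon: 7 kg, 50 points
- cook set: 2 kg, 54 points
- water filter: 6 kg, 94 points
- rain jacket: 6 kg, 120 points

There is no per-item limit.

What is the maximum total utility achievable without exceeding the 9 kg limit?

The ratio ordering already packs tightly: 9×headlamp, 9 kg, 558.
Nothing else within 9 kg beats 558.

558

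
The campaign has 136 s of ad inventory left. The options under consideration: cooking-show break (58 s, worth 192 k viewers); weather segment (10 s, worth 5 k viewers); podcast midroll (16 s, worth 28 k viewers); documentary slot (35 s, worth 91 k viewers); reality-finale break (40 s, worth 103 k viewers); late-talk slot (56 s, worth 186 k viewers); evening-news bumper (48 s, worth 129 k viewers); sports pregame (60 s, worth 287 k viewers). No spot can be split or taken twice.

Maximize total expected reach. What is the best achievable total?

507

Greedy by ratio would take podcast midroll + late-talk slot + sports pregame: 132 s used, total 501.
The 56 s tied up in late-talk slot is better spent on cooking-show break — total rises to 507 (134 s).
Every other selection either busts 136 s or fails to beat 507.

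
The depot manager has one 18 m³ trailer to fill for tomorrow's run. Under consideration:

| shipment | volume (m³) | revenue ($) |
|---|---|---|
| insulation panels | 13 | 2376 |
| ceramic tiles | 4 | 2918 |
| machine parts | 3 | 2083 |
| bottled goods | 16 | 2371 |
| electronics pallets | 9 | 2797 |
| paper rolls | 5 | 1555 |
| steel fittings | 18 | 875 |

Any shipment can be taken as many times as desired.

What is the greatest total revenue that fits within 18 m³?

Taking the top-ratio shipments first gives 4×ceramic tiles for 11672 (16 m³).
Dropping ceramic tiles frees 4 m³; slotting in 2×machine parts (6 m³) lifts the total to 12920 at 18 m³.
Every other selection either busts 18 m³ or fails to beat 12920.

12920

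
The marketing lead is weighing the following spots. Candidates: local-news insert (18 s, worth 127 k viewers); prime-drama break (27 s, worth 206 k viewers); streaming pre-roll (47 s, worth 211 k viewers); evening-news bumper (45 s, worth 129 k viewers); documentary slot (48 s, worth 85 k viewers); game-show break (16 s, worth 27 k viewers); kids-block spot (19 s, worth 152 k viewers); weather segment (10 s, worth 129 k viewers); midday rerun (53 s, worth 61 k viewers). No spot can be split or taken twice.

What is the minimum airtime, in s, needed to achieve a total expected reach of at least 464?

Minimise s subject to total expected reach ≥ 464.
Taking prime-drama break + kids-block spot + weather segment gives 487 (≥ 464) for 56 s.
Below 56 s the best achievable stays under 464.

56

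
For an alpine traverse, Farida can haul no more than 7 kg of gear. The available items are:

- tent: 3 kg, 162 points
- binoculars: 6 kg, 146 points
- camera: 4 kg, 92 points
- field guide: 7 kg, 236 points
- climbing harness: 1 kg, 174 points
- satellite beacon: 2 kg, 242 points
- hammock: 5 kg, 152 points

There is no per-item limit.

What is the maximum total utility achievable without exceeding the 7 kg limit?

1218

Ranking by ratio (utility/kg): climbing harness 174.00, satellite beacon 121.00, tent 54.00, field guide 33.71.
Taking 7×climbing harness: 7 kg used, 1218 in utility.
That's the maximum — no swap from here does better than 1218.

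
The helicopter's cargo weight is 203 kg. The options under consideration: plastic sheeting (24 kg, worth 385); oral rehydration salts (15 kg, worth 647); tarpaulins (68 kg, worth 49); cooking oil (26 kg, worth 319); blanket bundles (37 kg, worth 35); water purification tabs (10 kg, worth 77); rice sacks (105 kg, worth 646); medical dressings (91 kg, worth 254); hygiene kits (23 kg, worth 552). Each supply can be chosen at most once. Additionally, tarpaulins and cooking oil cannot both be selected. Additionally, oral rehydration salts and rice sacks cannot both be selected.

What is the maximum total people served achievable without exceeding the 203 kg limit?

2234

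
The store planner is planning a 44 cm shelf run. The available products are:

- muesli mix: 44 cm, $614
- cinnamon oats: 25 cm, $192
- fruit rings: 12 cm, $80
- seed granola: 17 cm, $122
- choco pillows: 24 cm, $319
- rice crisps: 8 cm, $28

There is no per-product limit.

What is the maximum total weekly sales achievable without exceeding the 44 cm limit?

614

Density check — muesli mix 13.95, choco pillows 13.29, cinnamon oats 7.68 are the best per cm.
Taking muesli mix: 44 cm used, 614 in weekly sales.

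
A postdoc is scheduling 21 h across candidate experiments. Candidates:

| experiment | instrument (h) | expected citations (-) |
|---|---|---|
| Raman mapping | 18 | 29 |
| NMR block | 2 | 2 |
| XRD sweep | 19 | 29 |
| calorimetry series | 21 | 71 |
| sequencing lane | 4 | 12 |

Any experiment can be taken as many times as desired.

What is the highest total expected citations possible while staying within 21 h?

71

Density check — calorimetry series 3.38, sequencing lane 3.00, Raman mapping 1.61 are the best per h.
Taking calorimetry series: 21 h used, 71 in expected citations.
Every other selection either busts 21 h or fails to beat 71.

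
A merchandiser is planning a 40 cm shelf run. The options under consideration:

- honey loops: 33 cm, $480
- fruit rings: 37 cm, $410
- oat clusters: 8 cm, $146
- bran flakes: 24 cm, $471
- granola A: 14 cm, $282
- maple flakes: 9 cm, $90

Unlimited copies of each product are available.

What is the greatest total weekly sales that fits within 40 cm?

763

By weekly sales per cm: granola A 20.14, bran flakes 19.62, oat clusters 18.25, honey loops 14.55 lead.
Taking the top-ratio products first gives oat clusters + 2×granola A for 710 (36 cm).
The 28 cm tied up in 2×granola A is better spent on oat clusters + bran flakes — total rises to 763 (40 cm).
Every other selection either busts 40 cm or fails to beat 763.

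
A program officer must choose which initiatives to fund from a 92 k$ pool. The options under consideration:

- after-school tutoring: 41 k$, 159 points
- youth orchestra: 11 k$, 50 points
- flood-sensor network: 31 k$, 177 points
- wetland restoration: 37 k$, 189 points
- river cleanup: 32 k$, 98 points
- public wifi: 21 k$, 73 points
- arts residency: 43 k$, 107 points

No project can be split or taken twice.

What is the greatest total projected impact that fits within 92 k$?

Taking the top-ratio projects first gives youth orchestra + flood-sensor network + wetland restoration for 416 (79 k$).
Replace youth orchestra with public wifi: the trade gains 23 net, giving 439 at 89 k$.
The closest alternative, youth orchestra + flood-sensor network + wetland restoration, reaches only 416.

439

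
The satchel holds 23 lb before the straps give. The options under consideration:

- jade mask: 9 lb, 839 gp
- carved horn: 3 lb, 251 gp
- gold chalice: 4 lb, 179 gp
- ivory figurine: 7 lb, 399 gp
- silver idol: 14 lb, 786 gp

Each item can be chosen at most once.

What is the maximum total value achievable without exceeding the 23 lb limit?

By value per lb: jade mask 93.22, carved horn 83.67, ivory figurine 57.00, silver idol 56.14 lead.
Jade mask + carved horn + gold chalice + ivory figurine uses 23 of the 23 lb and totals 1668.
Every other selection either busts 23 lb or fails to beat 1668.

1668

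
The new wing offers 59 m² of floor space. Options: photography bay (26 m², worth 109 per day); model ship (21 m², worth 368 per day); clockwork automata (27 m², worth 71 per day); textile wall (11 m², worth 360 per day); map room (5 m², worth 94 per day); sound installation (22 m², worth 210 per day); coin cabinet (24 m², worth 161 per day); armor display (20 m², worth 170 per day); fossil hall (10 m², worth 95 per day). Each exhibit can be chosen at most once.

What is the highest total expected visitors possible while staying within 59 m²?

1032

Ranking by ratio (expected visitors/m²): textile wall 32.73, map room 18.80, model ship 17.52, sound installation 9.55.
Best packing: model ship + textile wall + map room + sound installation — 59 m², 1032 total.
Runner-up model ship + textile wall + map room + armor display tops out at 992.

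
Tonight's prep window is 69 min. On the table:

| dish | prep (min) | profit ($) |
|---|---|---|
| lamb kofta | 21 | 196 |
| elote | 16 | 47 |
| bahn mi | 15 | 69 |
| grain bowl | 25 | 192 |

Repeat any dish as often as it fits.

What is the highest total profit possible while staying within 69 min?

Ranking by ratio (profit/min): lamb kofta 9.33, grain bowl 7.68, bahn mi 4.60, elote 2.94.
The ratio ordering already packs tightly: 3×lamb kofta, 63 min, 588.
No other feasible combination exceeds 588.

588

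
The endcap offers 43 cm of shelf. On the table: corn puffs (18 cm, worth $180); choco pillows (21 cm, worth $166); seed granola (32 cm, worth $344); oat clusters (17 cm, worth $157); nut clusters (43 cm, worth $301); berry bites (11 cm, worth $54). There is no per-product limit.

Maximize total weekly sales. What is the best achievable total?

Ranking by ratio (weekly sales/cm): seed granola 10.75, corn puffs 10.00, oat clusters 9.24.
The ratio ordering already packs tightly: seed granola + berry bites, 43 cm, 398.
No other feasible combination exceeds 398.

398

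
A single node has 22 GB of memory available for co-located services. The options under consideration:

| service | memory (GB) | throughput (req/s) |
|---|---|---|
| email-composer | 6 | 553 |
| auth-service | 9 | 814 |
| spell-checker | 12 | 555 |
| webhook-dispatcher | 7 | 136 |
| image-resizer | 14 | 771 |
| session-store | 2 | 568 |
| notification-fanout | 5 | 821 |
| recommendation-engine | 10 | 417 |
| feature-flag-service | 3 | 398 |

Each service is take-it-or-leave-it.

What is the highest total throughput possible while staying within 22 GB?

2756

Greedy by ratio would take email-composer + session-store + notification-fanout + feature-flag-service: 16 GB used, total 2340.
The 3 GB tied up in feature-flag-service is better spent on auth-service — total rises to 2756 (22 GB).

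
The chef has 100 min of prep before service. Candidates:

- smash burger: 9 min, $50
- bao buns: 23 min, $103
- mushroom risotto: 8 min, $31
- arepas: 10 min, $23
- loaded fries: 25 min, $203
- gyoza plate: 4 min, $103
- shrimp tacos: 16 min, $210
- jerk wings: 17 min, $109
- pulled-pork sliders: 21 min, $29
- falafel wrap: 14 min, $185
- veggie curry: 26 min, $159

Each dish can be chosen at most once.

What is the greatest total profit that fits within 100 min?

913

Ranking by ratio (profit/min): gyoza plate 25.75, falafel wrap 13.21, shrimp tacos 13.12, loaded fries 8.12.
Taking the top-ratio dishes first gives smash burger + mushroom risotto + loaded fries + gyoza plate + shrimp tacos + jerk wings + falafel wrap for 891 (93 min).
The 17 min tied up in smash burger and mushroom risotto is better spent on bao buns — total rises to 913 (99 min).
Nothing else within 100 min beats 913.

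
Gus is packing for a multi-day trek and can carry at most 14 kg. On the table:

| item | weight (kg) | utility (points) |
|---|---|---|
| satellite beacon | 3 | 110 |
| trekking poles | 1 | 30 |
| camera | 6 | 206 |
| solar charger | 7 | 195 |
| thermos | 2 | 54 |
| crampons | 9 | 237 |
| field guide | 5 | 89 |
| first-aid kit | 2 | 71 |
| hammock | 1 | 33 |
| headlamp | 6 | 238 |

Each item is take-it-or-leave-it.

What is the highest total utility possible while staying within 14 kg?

Taking the top-ratio items first gives satellite beacon + trekking poles + first-aid kit + hammock + headlamp for 482 (13 kg).
Dropping satellite beacon and trekking poles and hammock frees 5 kg; slotting in camera (6 kg) lifts the total to 515 at 14 kg.
That's the maximum — no swap from here does better than 515.

515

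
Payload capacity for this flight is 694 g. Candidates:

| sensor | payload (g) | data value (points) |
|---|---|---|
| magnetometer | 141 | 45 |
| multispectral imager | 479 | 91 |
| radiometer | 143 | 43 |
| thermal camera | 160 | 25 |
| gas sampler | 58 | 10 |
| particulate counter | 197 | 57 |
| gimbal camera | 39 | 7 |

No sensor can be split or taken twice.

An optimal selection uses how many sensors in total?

Optimal total is 177.
One optimal bundle: magnetometer + radiometer + thermal camera + particulate counter + gimbal camera (680 g).
Every optimal selection uses 5 sensors.

5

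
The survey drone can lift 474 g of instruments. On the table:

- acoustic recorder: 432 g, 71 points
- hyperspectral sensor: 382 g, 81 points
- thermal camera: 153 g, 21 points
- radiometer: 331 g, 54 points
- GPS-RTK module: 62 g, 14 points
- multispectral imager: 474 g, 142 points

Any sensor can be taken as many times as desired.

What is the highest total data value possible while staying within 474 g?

142

By data value per g: multispectral imager 0.30, GPS-RTK module 0.23, hyperspectral sensor 0.21 lead.
The ratio ordering already packs tightly: multispectral imager, 474 g, 142.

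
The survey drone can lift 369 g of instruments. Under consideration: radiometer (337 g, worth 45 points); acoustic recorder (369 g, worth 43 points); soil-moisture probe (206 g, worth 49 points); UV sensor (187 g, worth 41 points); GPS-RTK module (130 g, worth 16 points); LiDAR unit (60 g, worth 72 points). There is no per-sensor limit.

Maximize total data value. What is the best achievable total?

By data value per g: LiDAR unit 1.20, soil-moisture probe 0.24, UV sensor 0.22, radiometer 0.13 lead.
6×LiDAR unit uses 360 of the 369 g and totals 432.
Nothing else within 369 g beats 432.

432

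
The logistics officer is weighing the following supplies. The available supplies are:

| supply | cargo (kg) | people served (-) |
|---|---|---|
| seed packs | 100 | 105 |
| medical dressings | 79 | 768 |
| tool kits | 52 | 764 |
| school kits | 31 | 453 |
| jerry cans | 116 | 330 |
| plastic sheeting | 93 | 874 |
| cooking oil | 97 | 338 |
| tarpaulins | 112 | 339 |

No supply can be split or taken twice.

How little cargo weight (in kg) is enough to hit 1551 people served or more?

145

Look for the lowest-cargo combination reaching 1551.
Taking tool kits + plastic sheeting gives 1638 (≥ 1551) for 145 kg.
No combination under 145 kg hits 1551.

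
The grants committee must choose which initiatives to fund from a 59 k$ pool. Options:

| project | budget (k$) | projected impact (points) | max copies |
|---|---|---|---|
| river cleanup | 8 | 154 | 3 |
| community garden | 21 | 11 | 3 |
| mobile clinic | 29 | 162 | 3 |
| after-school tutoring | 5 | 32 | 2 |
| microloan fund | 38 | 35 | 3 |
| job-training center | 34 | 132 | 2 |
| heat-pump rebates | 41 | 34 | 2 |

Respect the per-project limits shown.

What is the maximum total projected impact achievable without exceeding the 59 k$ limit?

656

Ranking by ratio (projected impact/k$): river cleanup 19.25, after-school tutoring 6.40, mobile clinic 5.59.
A density-first pass picks 3×river cleanup + community garden + 2×after-school tutoring — 537 at 55 k$.
Replace community garden and after-school tutoring with mobile clinic: the trade gains 119 net, giving 656 at 58 k$.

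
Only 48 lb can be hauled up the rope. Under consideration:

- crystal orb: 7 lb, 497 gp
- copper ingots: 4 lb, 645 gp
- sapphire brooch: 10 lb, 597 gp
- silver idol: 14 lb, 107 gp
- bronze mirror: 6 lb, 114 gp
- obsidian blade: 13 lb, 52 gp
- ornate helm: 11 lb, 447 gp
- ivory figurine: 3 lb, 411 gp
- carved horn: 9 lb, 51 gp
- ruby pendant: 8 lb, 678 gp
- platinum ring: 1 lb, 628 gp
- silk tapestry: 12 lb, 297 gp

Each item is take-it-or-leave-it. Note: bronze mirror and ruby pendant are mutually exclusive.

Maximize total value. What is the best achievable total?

By value per lb: platinum ring 628.00, copper ingots 161.25, ivory figurine 137.00 lead.
Crystal orb + copper ingots + sapphire brooch + ornate helm + ivory figurine + ruby pendant + platinum ring uses 44 of the 48 lb and totals 3903.
Runner-up crystal orb + copper ingots + sapphire brooch + ivory figurine + ruby pendant + platinum ring + silk tapestry tops out at 3753.

3903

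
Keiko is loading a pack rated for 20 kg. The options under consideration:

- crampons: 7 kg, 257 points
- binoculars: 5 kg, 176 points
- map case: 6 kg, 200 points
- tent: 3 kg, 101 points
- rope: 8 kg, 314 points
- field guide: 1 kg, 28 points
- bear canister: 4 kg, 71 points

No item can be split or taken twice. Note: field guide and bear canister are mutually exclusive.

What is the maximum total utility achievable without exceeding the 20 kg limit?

747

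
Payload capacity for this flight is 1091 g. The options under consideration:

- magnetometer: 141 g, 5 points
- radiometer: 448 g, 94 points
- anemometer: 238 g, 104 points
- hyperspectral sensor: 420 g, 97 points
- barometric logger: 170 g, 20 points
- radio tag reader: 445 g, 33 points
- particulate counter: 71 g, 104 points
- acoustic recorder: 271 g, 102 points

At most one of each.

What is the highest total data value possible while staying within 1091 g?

407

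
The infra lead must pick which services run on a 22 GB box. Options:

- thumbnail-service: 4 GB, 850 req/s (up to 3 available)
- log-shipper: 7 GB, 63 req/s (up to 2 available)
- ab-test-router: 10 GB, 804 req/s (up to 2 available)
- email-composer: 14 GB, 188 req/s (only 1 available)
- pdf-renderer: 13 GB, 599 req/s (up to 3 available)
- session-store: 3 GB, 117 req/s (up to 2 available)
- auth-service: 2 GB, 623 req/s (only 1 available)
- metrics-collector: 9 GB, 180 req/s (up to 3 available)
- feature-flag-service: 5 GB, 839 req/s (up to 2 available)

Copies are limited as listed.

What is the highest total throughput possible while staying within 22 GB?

4228

Greedy by ratio would take 3×thumbnail-service + session-store + auth-service + feature-flag-service: 22 GB used, total 4129.
Replace session-store and auth-service with feature-flag-service: the trade gains 99 net, giving 4228 at 22 GB.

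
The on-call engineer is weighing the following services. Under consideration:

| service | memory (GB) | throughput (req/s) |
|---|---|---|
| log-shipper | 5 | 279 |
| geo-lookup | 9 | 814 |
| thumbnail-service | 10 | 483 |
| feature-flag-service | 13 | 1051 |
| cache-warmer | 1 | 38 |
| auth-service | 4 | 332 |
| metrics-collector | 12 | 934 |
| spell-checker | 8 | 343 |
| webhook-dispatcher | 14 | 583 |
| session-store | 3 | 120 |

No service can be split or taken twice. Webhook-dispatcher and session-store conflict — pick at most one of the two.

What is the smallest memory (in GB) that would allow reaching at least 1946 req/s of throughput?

25

Need the lightest bundle worth ≥ 1946.
feature-flag-service + metrics-collector reaches 1985 using 25 GB.
No combination under 25 GB hits 1946.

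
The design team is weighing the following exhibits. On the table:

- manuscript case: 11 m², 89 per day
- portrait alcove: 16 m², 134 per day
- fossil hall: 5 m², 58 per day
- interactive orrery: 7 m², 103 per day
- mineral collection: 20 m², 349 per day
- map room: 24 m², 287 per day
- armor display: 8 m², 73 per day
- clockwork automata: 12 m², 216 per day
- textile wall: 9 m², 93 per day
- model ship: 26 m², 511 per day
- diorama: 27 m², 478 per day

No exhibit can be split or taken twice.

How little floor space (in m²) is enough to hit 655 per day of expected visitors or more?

38

Look for the lowest-floor combination reaching 655.
fossil hall + interactive orrery + model ship: 672 expected visitors at 38 m².
No combination under 38 m² hits 655.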